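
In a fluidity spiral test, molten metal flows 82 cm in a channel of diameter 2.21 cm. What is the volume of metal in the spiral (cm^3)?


Formula: V = pi * (d/2)^2 * L  (cylinder volume)
Radius = 2.21/2 = 1.105 cm
V = pi * 1.105^2 * 82 = 314.5490 cm^3

Final answer: 314.5490 cm^3


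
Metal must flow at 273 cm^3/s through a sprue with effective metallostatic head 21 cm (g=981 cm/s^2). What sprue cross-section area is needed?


Formula: v = sqrt(2*g*h), A = Q/v
Velocity: v = sqrt(2 * 981 * 21) = sqrt(41202) = 202.9828 cm/s
Sprue area: A = Q / v = 273 / 202.9828 = 1.3449 cm^2


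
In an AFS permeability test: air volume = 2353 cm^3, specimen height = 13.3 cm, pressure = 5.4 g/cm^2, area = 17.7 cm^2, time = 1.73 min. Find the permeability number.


Formula: Permeability Number P = (V * H) / (p * A * t)
Numerator: V * H = 2353 * 13.3 = 31294.9
Denominator: p * A * t = 5.4 * 17.7 * 1.73 = 165.3534
P = 31294.9 / 165.3534 = 189.2607


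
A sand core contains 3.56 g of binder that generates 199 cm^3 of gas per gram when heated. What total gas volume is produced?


Formula: V_gas = W_binder * gas_evolution_rate
V = 3.56 g * 199 cm^3/g = 708.4400 cm^3

Final answer: 708.4400 cm^3


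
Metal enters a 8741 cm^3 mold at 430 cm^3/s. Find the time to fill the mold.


Formula: t_fill = V_mold / Q_flow
t = 8741 cm^3 / 430 cm^3/s = 20.3279 s

Final answer: 20.3279 s


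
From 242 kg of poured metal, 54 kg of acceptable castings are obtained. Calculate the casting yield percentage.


Formula: Casting Yield = (W_good / W_total) * 100
Yield = (54 kg / 242 kg) * 100 = 22.3140%

Final answer: 22.3140%


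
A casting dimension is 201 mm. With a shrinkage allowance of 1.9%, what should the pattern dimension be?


Formula: L_pattern = L_casting * (1 + shrinkage_rate/100)
Shrinkage factor = 1 + 1.9/100 = 1.019
L_pattern = 201 mm * 1.019 = 204.8190 mm

204.8190 mm


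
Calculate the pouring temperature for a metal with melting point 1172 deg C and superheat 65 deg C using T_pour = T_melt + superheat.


Formula: T_pour = T_melt + Superheat
T_pour = 1172 + 65 = 1237 deg C

Final answer: 1237 deg C


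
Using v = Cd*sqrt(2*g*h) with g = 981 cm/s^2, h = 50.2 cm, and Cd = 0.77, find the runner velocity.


Formula: v = Cd * sqrt(2 * g * h)  (Torricelli with discharge coefficient)
2*g*h = 2 * 981 * 50.2 = 98492.4 cm^2/s^2
sqrt(98492.4) = 313.83499 cm/s
v = 0.77 * 313.83499 = 241.6529 cm/s

Answer: 241.6529 cm/s


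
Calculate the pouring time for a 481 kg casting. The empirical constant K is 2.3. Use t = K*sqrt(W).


Formula: t = K * sqrt(W)
sqrt(W) = sqrt(481) = 21.93171
t = 2.3 * 21.93171 = 50.4429 s

Final answer: 50.4429 s


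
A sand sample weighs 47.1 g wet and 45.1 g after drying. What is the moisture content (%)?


Formula: MC = (W_wet - W_dry) / W_wet * 100
Water mass = 47.1 - 45.1 = 2.0 g
MC = 2.0 / 47.1 * 100 = 4.2463%


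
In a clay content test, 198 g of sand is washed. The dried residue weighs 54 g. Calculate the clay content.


Formula: Clay% = (W_total - W_washed) / W_total * 100
Clay mass = 198 - 54 = 144 g
Clay% = 144 / 198 * 100 = 72.7273%


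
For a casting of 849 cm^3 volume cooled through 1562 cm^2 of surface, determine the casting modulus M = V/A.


Formula: Casting Modulus M = V / A
M = 849 cm^3 / 1562 cm^2 = 0.5435 cm


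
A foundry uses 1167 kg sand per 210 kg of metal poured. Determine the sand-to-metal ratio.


Formula: Sand-to-Metal Ratio = W_sand / W_metal
Ratio = 1167 kg / 210 kg = 5.5571

Answer: 5.5571


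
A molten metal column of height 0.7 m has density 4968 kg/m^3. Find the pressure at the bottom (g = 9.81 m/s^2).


Formula: P = rho * g * h
rho * g = 4968 * 9.81 = 48736.08 N/m^3
P = 48736.08 * 0.7 = 34115.2560 Pa


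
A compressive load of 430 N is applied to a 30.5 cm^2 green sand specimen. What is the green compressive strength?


Formula: Compressive Strength = Force / Area
Strength = 430 N / 30.5 cm^2 = 14.0984 N/cm^2


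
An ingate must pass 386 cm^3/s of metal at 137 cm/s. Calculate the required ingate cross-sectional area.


Formula: A_ingate = Q / v  (continuity equation)
A = 386 cm^3/s / 137 cm/s = 2.8175 cm^2

Answer: 2.8175 cm^2


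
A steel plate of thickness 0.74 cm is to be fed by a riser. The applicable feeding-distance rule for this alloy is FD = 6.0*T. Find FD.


Formula: FD = 6.0 * T  (riser feeding-distance rule)
FD = 6.0 * 0.74 cm = 4.4400 cm

4.4400 cm


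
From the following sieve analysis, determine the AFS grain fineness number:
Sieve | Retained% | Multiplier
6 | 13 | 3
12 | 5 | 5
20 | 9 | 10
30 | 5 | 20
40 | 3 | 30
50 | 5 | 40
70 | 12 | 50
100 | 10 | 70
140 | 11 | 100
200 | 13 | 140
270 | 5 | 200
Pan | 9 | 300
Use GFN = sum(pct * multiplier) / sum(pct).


Formula: GFN = sum(pct * multiplier) / sum(pct)
sum(pct * multiplier) = 8464
sum(pct) = 100
GFN = 8464 / 100 = 84.64


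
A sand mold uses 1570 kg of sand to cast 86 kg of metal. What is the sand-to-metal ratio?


Formula: Sand-to-Metal Ratio = W_sand / W_metal
Ratio = 1570 kg / 86 kg = 18.2558

Final answer: 18.2558


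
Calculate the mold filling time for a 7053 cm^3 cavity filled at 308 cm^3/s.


Formula: t_fill = V_mold / Q_flow
t = 7053 cm^3 / 308 cm^3/s = 22.8994 s

Final answer: 22.8994 s


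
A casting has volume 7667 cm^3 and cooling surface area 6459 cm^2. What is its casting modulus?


Formula: Casting Modulus M = V / A
M = 7667 cm^3 / 6459 cm^2 = 1.1870 cm

1.1870 cm


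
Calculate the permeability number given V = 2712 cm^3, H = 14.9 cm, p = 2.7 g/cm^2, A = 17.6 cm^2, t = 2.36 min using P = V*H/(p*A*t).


Formula: Permeability Number P = (V * H) / (p * A * t)
Numerator: V * H = 2712 * 14.9 = 40408.8
Denominator: p * A * t = 2.7 * 17.6 * 2.36 = 112.1472
P = 40408.8 / 112.1472 = 360.3193

360.3193


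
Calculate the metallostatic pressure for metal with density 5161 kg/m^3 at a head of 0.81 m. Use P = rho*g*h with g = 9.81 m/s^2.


Formula: P = rho * g * h
rho * g = 5161 * 9.81 = 50629.41 N/m^3
P = 50629.41 * 0.81 = 41009.8221 Pa

41009.8221 Pa


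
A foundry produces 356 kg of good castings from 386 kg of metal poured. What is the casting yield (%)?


Formula: Casting Yield = (W_good / W_total) * 100
Yield = (356 kg / 386 kg) * 100 = 92.2280%

Final answer: 92.2280%


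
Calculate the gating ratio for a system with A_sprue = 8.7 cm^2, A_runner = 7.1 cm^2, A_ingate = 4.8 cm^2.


Sprue:Runner:Ingate = 1 : 7.1/8.7 : 4.8/8.7 = 1:0.82:0.55

Final answer: 1:0.82:0.55


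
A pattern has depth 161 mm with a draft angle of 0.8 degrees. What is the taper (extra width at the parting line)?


Formula: taper = depth * tan(draft_angle)
tan(0.8 deg) = 0.0139635
taper = 161 mm * 0.0139635 = 2.2481 mm

2.2481 mm


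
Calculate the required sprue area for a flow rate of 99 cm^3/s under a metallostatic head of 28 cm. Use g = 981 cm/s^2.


Formula: v = sqrt(2*g*h), A = Q/v
Velocity: v = sqrt(2 * 981 * 28) = sqrt(54936) = 234.3843 cm/s
Sprue area: A = Q / v = 99 / 234.3843 = 0.4224 cm^2


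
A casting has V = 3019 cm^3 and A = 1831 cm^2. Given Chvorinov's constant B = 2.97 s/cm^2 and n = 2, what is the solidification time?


Formula: t_s = B * (V/A)^n  (Chvorinov's rule, n=2)
Modulus M = V/A = 3019/1831 = 1.648826 cm
M^2 = 1.648826^2 = 2.718627 cm^2
t_s = 2.97 * 2.718627 = 8.0743 s

8.0743 s


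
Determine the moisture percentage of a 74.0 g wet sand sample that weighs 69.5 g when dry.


Formula: MC = (W_wet - W_dry) / W_wet * 100
Water mass = 74.0 - 69.5 = 4.5 g
MC = 4.5 / 74.0 * 100 = 6.0811%

6.0811%


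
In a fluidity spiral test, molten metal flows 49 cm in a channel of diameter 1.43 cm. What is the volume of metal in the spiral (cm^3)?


Formula: V = pi * (d/2)^2 * L  (cylinder volume)
Radius = 1.43/2 = 0.715 cm
V = pi * 0.715^2 * 49 = 78.6970 cm^3

Answer: 78.6970 cm^3


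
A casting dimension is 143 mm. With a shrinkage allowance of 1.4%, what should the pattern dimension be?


Formula: L_pattern = L_casting * (1 + shrinkage_rate/100)
Shrinkage factor = 1 + 1.4/100 = 1.014
L_pattern = 143 mm * 1.014 = 145.0020 mm


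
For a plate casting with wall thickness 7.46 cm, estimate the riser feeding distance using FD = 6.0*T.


Formula: FD = 6.0 * T  (riser feeding-distance rule)
FD = 6.0 * 7.46 cm = 44.7600 cm

Answer: 44.7600 cm


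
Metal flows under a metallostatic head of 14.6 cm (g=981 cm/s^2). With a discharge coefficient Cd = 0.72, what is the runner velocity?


Formula: v = Cd * sqrt(2 * g * h)  (Torricelli with discharge coefficient)
2*g*h = 2 * 981 * 14.6 = 28645.2 cm^2/s^2
sqrt(28645.2) = 169.24893 cm/s
v = 0.72 * 169.24893 = 121.8592 cm/s

121.8592 cm/s


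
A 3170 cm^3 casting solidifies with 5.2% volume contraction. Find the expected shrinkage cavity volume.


Formula: V_shrink = V_casting * shrinkage_pct / 100
V_shrink = 3170 cm^3 * 5.2 / 100 = 164.8400 cm^3

Answer: 164.8400 cm^3


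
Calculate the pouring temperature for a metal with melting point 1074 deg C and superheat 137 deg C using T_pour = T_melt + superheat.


Formula: T_pour = T_melt + Superheat
T_pour = 1074 + 137 = 1211 deg C

Final answer: 1211 deg C


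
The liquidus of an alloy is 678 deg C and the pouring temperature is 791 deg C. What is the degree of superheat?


Formula: Superheat = T_pour - T_melt
Superheat = 791 - 678 = 113 deg C

Answer: 113 deg C


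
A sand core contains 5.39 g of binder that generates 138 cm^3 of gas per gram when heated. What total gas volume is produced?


Formula: V_gas = W_binder * gas_evolution_rate
V = 5.39 g * 138 cm^3/g = 743.8200 cm^3

743.8200 cm^3


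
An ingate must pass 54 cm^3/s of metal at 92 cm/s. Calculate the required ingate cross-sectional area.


Formula: A_ingate = Q / v  (continuity equation)
A = 54 cm^3/s / 92 cm/s = 0.5870 cm^2


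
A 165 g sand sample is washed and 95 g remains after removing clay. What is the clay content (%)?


Formula: Clay% = (W_total - W_washed) / W_total * 100
Clay mass = 165 - 95 = 70 g
Clay% = 70 / 165 * 100 = 42.4242%

42.4242%


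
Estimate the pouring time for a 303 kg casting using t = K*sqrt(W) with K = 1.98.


Formula: t = K * sqrt(W)
sqrt(W) = sqrt(303) = 17.40690
t = 1.98 * 17.40690 = 34.4657 s

Answer: 34.4657 s


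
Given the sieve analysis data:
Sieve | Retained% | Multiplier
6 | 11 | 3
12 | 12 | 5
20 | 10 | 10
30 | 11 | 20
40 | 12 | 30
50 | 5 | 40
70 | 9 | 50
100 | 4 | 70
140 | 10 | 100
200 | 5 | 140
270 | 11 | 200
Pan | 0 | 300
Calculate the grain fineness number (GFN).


Formula: GFN = sum(pct * multiplier) / sum(pct)
sum(pct * multiplier) = 5603
sum(pct) = 100
GFN = 5603 / 100 = 56.03

Final answer: 56.03


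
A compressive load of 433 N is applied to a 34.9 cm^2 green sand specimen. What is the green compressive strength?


Formula: Compressive Strength = Force / Area
Strength = 433 N / 34.9 cm^2 = 12.4069 N/cm^2

12.4069 N/cm^2


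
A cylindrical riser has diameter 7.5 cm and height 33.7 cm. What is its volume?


Formula: V = pi * (D/2)^2 * H  (cylinder volume)
Radius = D/2 = 7.5/2 = 3.75 cm
V = pi * 3.75^2 * 33.7 = 1488.8204 cm^3

1488.8204 cm^3


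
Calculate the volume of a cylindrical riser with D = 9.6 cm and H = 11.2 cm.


Formula: V = pi * (D/2)^2 * H  (cylinder volume)
Radius = D/2 = 9.6/2 = 4.8 cm
V = pi * 4.8^2 * 11.2 = 810.6817 cm^3

Answer: 810.6817 cm^3


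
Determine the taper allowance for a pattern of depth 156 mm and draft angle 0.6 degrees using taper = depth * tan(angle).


Formula: taper = depth * tan(draft_angle)
tan(0.6 deg) = 0.0104724
taper = 156 mm * 0.0104724 = 1.6337 mm


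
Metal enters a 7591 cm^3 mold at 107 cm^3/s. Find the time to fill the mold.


Formula: t_fill = V_mold / Q_flow
t = 7591 cm^3 / 107 cm^3/s = 70.9439 s

70.9439 s


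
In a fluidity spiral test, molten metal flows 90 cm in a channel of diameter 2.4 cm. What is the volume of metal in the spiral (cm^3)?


Formula: V = pi * (d/2)^2 * L  (cylinder volume)
Radius = 2.4/2 = 1.2 cm
V = pi * 1.2^2 * 90 = 407.1504 cm^3


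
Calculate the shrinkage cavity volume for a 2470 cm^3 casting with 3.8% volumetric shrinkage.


Formula: V_shrink = V_casting * shrinkage_pct / 100
V_shrink = 2470 cm^3 * 3.8 / 100 = 93.8600 cm^3

93.8600 cm^3


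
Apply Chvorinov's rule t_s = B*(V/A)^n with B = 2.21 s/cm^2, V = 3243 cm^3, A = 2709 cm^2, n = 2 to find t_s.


Formula: t_s = B * (V/A)^n  (Chvorinov's rule, n=2)
Modulus M = V/A = 3243/2709 = 1.197121 cm
M^2 = 1.197121^2 = 1.433099 cm^2
t_s = 2.21 * 1.433099 = 3.1671 s


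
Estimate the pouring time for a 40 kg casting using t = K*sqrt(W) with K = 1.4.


Formula: t = K * sqrt(W)
sqrt(W) = sqrt(40) = 6.32456
t = 1.4 * 6.32456 = 8.8544 s

Answer: 8.8544 s


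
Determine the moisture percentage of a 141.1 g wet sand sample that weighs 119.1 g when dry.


Formula: MC = (W_wet - W_dry) / W_wet * 100
Water mass = 141.1 - 119.1 = 22.0 g
MC = 22.0 / 141.1 * 100 = 15.5918%

Answer: 15.5918%


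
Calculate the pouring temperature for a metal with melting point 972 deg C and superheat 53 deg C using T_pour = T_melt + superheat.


Formula: T_pour = T_melt + Superheat
T_pour = 972 + 53 = 1025 deg C


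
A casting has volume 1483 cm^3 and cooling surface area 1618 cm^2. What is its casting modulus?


Formula: Casting Modulus M = V / A
M = 1483 cm^3 / 1618 cm^2 = 0.9166 cm


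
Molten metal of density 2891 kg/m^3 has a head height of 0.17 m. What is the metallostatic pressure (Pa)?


Formula: P = rho * g * h
rho * g = 2891 * 9.81 = 28360.71 N/m^3
P = 28360.71 * 0.17 = 4821.3207 Pa

4821.3207 Pa


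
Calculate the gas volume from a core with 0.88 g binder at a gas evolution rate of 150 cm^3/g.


Formula: V_gas = W_binder * gas_evolution_rate
V = 0.88 g * 150 cm^3/g = 132.0000 cm^3

Answer: 132.0000 cm^3


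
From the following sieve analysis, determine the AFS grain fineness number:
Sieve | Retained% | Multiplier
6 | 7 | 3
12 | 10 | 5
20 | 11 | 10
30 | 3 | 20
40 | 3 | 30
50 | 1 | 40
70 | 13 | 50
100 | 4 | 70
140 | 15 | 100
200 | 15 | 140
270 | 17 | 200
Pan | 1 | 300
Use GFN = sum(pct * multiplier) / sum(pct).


Formula: GFN = sum(pct * multiplier) / sum(pct)
sum(pct * multiplier) = 8601
sum(pct) = 100
GFN = 8601 / 100 = 86.01

Final answer: 86.01


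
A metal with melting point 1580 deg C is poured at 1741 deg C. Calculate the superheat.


Formula: Superheat = T_pour - T_melt
Superheat = 1741 - 1580 = 161 deg C

Answer: 161 deg C


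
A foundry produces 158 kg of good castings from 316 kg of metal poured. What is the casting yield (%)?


Formula: Casting Yield = (W_good / W_total) * 100
Yield = (158 kg / 316 kg) * 100 = 50.0000%

50.0000%


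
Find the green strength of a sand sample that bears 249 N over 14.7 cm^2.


Formula: Compressive Strength = Force / Area
Strength = 249 N / 14.7 cm^2 = 16.9388 N/cm^2

Final answer: 16.9388 N/cm^2


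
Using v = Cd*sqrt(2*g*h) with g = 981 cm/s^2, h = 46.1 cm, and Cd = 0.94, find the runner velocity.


Formula: v = Cd * sqrt(2 * g * h)  (Torricelli with discharge coefficient)
2*g*h = 2 * 981 * 46.1 = 90448.2 cm^2/s^2
sqrt(90448.2) = 300.74607 cm/s
v = 0.94 * 300.74607 = 282.7013 cm/s


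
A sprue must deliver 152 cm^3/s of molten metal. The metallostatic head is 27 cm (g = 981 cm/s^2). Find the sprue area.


Formula: v = sqrt(2*g*h), A = Q/v
Velocity: v = sqrt(2 * 981 * 27) = sqrt(52974) = 230.1608 cm/s
Sprue area: A = Q / v = 152 / 230.1608 = 0.6604 cm^2

0.6604 cm^2


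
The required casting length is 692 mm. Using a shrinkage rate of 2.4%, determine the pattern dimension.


Formula: L_pattern = L_casting * (1 + shrinkage_rate/100)
Shrinkage factor = 1 + 2.4/100 = 1.024
L_pattern = 692 mm * 1.024 = 708.6080 mm

Final answer: 708.6080 mm


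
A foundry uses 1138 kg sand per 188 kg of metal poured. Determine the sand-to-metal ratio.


Formula: Sand-to-Metal Ratio = W_sand / W_metal
Ratio = 1138 kg / 188 kg = 6.0532


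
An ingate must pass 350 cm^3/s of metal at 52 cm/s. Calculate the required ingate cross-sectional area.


Formula: A_ingate = Q / v  (continuity equation)
A = 350 cm^3/s / 52 cm/s = 6.7308 cm^2

6.7308 cm^2


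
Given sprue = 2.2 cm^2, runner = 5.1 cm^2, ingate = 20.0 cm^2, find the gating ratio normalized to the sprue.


Sprue:Runner:Ingate = 1 : 5.1/2.2 : 20.0/2.2 = 1:2.32:9.09


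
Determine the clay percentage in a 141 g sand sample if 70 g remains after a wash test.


Formula: Clay% = (W_total - W_washed) / W_total * 100
Clay mass = 141 - 70 = 71 g
Clay% = 71 / 141 * 100 = 50.3546%

Final answer: 50.3546%


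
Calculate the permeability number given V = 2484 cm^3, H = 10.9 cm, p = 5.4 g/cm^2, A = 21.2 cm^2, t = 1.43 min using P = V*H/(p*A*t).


Formula: Permeability Number P = (V * H) / (p * A * t)
Numerator: V * H = 2484 * 10.9 = 27075.6
Denominator: p * A * t = 5.4 * 21.2 * 1.43 = 163.7064
P = 27075.6 / 163.7064 = 165.3912

Answer: 165.3912


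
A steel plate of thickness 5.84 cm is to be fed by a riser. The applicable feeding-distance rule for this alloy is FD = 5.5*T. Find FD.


Formula: FD = 5.5 * T  (riser feeding-distance rule)
FD = 5.5 * 5.84 cm = 32.1200 cm

Final answer: 32.1200 cm


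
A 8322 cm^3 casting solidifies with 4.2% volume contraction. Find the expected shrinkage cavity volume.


Formula: V_shrink = V_casting * shrinkage_pct / 100
V_shrink = 8322 cm^3 * 4.2 / 100 = 349.5240 cm^3


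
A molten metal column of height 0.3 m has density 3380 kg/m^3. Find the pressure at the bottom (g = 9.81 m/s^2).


Formula: P = rho * g * h
rho * g = 3380 * 9.81 = 33157.8 N/m^3
P = 33157.8 * 0.3 = 9947.3400 Pa

Final answer: 9947.3400 Pa


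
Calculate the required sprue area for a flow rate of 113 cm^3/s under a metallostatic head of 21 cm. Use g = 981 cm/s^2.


Formula: v = sqrt(2*g*h), A = Q/v
Velocity: v = sqrt(2 * 981 * 21) = sqrt(41202) = 202.9828 cm/s
Sprue area: A = Q / v = 113 / 202.9828 = 0.5567 cm^2

0.5567 cm^2


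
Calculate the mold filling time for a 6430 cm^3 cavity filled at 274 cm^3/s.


Formula: t_fill = V_mold / Q_flow
t = 6430 cm^3 / 274 cm^3/s = 23.4672 s


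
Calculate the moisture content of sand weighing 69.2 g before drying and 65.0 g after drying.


Formula: MC = (W_wet - W_dry) / W_wet * 100
Water mass = 69.2 - 65.0 = 4.2 g
MC = 4.2 / 69.2 * 100 = 6.0694%

Final answer: 6.0694%


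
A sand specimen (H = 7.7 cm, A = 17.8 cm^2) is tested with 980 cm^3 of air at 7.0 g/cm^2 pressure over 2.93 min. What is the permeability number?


Formula: Permeability Number P = (V * H) / (p * A * t)
Numerator: V * H = 980 * 7.7 = 7546.0
Denominator: p * A * t = 7.0 * 17.8 * 2.93 = 365.078
P = 7546.0 / 365.078 = 20.6696


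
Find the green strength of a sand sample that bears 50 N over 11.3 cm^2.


Formula: Compressive Strength = Force / Area
Strength = 50 N / 11.3 cm^2 = 4.4248 N/cm^2

Answer: 4.4248 N/cm^2


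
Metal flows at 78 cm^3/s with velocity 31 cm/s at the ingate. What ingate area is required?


Formula: A_ingate = Q / v  (continuity equation)
A = 78 cm^3/s / 31 cm/s = 2.5161 cm^2

Final answer: 2.5161 cm^2


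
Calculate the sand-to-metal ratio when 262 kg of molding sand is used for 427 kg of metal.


Formula: Sand-to-Metal Ratio = W_sand / W_metal
Ratio = 262 kg / 427 kg = 0.6136

Answer: 0.6136


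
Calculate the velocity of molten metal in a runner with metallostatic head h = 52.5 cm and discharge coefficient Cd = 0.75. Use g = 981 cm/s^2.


Formula: v = Cd * sqrt(2 * g * h)  (Torricelli with discharge coefficient)
2*g*h = 2 * 981 * 52.5 = 103005.0 cm^2/s^2
sqrt(103005.0) = 320.94392 cm/s
v = 0.75 * 320.94392 = 240.7079 cm/s

Answer: 240.7079 cm/s


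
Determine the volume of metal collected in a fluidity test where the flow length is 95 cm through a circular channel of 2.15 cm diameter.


Formula: V = pi * (d/2)^2 * L  (cylinder volume)
Radius = 2.15/2 = 1.075 cm
V = pi * 1.075^2 * 95 = 344.8978 cm^3


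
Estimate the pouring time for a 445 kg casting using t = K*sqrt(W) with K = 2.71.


Formula: t = K * sqrt(W)
sqrt(W) = sqrt(445) = 21.09502
t = 2.71 * 21.09502 = 57.1675 s

57.1675 s


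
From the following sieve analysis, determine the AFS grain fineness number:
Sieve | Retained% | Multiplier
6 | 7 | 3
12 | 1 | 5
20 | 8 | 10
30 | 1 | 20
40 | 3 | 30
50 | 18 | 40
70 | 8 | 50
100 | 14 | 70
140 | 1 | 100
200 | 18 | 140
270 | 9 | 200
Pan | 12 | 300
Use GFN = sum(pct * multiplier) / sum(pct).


Formula: GFN = sum(pct * multiplier) / sum(pct)
sum(pct * multiplier) = 10336
sum(pct) = 100
GFN = 10336 / 100 = 103.36


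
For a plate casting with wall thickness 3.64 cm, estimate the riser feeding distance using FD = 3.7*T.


Formula: FD = 3.7 * T  (riser feeding-distance rule)
FD = 3.7 * 3.64 cm = 13.4680 cm

Final answer: 13.4680 cm


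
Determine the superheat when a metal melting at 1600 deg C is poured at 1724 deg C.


Formula: Superheat = T_pour - T_melt
Superheat = 1724 - 1600 = 124 deg C


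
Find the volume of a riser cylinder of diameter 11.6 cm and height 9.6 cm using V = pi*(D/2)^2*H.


Formula: V = pi * (D/2)^2 * H  (cylinder volume)
Radius = D/2 = 11.6/2 = 5.8 cm
V = pi * 5.8^2 * 9.6 = 1014.5585 cm^3

1014.5585 cm^3


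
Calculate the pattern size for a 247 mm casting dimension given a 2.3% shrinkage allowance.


Formula: L_pattern = L_casting * (1 + shrinkage_rate/100)
Shrinkage factor = 1 + 2.3/100 = 1.023
L_pattern = 247 mm * 1.023 = 252.6810 mm

252.6810 mm


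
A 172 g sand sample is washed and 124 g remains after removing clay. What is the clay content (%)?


Formula: Clay% = (W_total - W_washed) / W_total * 100
Clay mass = 172 - 124 = 48 g
Clay% = 48 / 172 * 100 = 27.9070%

Final answer: 27.9070%


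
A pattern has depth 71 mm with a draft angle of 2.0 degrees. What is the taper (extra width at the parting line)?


Formula: taper = depth * tan(draft_angle)
tan(2.0 deg) = 0.0349208
taper = 71 mm * 0.0349208 = 2.4794 mm

2.4794 mm


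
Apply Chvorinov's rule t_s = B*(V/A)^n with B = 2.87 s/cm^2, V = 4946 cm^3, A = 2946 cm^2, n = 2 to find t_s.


Formula: t_s = B * (V/A)^n  (Chvorinov's rule, n=2)
Modulus M = V/A = 4946/2946 = 1.678887 cm
M^2 = 1.678887^2 = 2.818662 cm^2
t_s = 2.87 * 2.818662 = 8.0896 s

Answer: 8.0896 s


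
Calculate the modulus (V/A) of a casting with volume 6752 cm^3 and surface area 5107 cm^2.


Formula: Casting Modulus M = V / A
M = 6752 cm^3 / 5107 cm^2 = 1.3221 cm

Answer: 1.3221 cm


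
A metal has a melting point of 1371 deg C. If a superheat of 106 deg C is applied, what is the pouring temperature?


Formula: T_pour = T_melt + Superheat
T_pour = 1371 + 106 = 1477 deg C


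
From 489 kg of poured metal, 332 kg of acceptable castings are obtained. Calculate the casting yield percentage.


Formula: Casting Yield = (W_good / W_total) * 100
Yield = (332 kg / 489 kg) * 100 = 67.8937%

Answer: 67.8937%


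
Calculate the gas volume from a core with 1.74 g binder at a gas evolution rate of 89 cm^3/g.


Formula: V_gas = W_binder * gas_evolution_rate
V = 1.74 g * 89 cm^3/g = 154.8600 cm^3

154.8600 cm^3


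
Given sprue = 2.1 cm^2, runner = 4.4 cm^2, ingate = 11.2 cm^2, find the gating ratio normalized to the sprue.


Sprue:Runner:Ingate = 1 : 4.4/2.1 : 11.2/2.1 = 1:2.10:5.33

1:2.10:5.33


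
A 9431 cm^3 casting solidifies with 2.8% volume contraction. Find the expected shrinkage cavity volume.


Formula: V_shrink = V_casting * shrinkage_pct / 100
V_shrink = 9431 cm^3 * 2.8 / 100 = 264.0680 cm^3

Final answer: 264.0680 cm^3


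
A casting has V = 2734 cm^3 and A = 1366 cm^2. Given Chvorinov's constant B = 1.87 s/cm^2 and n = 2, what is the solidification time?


Formula: t_s = B * (V/A)^n  (Chvorinov's rule, n=2)
Modulus M = V/A = 2734/1366 = 2.001464 cm
M^2 = 2.001464^2 = 4.005858 cm^2
t_s = 1.87 * 4.005858 = 7.4910 s


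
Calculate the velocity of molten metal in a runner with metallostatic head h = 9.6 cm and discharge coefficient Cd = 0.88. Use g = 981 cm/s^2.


Formula: v = Cd * sqrt(2 * g * h)  (Torricelli with discharge coefficient)
2*g*h = 2 * 981 * 9.6 = 18835.2 cm^2/s^2
sqrt(18835.2) = 137.24139 cm/s
v = 0.88 * 137.24139 = 120.7724 cm/s

Answer: 120.7724 cm/s


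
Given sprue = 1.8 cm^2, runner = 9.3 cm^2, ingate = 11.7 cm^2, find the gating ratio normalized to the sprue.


Sprue:Runner:Ingate = 1 : 9.3/1.8 : 11.7/1.8 = 1:5.17:6.50

1:5.17:6.50


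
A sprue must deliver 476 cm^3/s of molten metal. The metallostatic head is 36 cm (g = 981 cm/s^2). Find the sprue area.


Formula: v = sqrt(2*g*h), A = Q/v
Velocity: v = sqrt(2 * 981 * 36) = sqrt(70632) = 265.7668 cm/s
Sprue area: A = Q / v = 476 / 265.7668 = 1.7910 cm^2


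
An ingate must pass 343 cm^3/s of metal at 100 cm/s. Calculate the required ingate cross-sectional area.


Formula: A_ingate = Q / v  (continuity equation)
A = 343 cm^3/s / 100 cm/s = 3.4300 cm^2

Final answer: 3.4300 cm^2


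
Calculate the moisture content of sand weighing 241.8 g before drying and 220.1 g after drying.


Formula: MC = (W_wet - W_dry) / W_wet * 100
Water mass = 241.8 - 220.1 = 21.7 g
MC = 21.7 / 241.8 * 100 = 8.9744%

Final answer: 8.9744%


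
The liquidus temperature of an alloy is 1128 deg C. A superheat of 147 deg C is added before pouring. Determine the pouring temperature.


Formula: T_pour = T_melt + Superheat
T_pour = 1128 + 147 = 1275 deg C


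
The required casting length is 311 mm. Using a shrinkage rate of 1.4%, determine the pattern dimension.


Formula: L_pattern = L_casting * (1 + shrinkage_rate/100)
Shrinkage factor = 1 + 1.4/100 = 1.014
L_pattern = 311 mm * 1.014 = 315.3540 mm

Final answer: 315.3540 mm


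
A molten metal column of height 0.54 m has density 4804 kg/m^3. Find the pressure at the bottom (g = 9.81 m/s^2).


Formula: P = rho * g * h
rho * g = 4804 * 9.81 = 47127.24 N/m^3
P = 47127.24 * 0.54 = 25448.7096 Pa

Answer: 25448.7096 Pa


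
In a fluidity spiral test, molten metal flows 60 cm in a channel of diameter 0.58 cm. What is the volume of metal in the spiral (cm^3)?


Formula: V = pi * (d/2)^2 * L  (cylinder volume)
Radius = 0.58/2 = 0.29 cm
V = pi * 0.29^2 * 60 = 15.8525 cm^3

Final answer: 15.8525 cm^3


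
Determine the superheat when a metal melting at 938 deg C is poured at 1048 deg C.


Formula: Superheat = T_pour - T_melt
Superheat = 1048 - 938 = 110 deg C


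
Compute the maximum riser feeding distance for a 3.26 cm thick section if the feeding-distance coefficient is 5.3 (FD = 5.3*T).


Formula: FD = 5.3 * T  (riser feeding-distance rule)
FD = 5.3 * 3.26 cm = 17.2780 cm

Answer: 17.2780 cm


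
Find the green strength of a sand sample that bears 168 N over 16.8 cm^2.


Formula: Compressive Strength = Force / Area
Strength = 168 N / 16.8 cm^2 = 10.0000 N/cm^2

Answer: 10.0000 N/cm^2


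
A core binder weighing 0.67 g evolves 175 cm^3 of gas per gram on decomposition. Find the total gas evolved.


Formula: V_gas = W_binder * gas_evolution_rate
V = 0.67 g * 175 cm^3/g = 117.2500 cm^3

117.2500 cm^3


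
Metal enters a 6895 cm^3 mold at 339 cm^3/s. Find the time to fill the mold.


Formula: t_fill = V_mold / Q_flow
t = 6895 cm^3 / 339 cm^3/s = 20.3392 s


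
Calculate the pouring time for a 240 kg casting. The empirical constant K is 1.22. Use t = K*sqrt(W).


Formula: t = K * sqrt(W)
sqrt(W) = sqrt(240) = 15.49193
t = 1.22 * 15.49193 = 18.9002 s

18.9002 s


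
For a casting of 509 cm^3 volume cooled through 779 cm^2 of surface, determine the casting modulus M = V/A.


Formula: Casting Modulus M = V / A
M = 509 cm^3 / 779 cm^2 = 0.6534 cm

Final answer: 0.6534 cm


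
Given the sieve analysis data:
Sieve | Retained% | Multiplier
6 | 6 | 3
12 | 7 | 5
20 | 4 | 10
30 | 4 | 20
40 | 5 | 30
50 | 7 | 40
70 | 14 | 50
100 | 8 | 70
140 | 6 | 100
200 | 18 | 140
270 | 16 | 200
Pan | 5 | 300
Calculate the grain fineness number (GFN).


Formula: GFN = sum(pct * multiplier) / sum(pct)
sum(pct * multiplier) = 9683
sum(pct) = 100
GFN = 9683 / 100 = 96.83

Final answer: 96.83


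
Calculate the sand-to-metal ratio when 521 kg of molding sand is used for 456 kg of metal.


Formula: Sand-to-Metal Ratio = W_sand / W_metal
Ratio = 521 kg / 456 kg = 1.1425

Answer: 1.1425


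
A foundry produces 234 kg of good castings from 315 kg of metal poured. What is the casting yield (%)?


Formula: Casting Yield = (W_good / W_total) * 100
Yield = (234 kg / 315 kg) * 100 = 74.2857%

Answer: 74.2857%


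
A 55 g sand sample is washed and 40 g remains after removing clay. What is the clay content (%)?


Formula: Clay% = (W_total - W_washed) / W_total * 100
Clay mass = 55 - 40 = 15 g
Clay% = 15 / 55 * 100 = 27.2727%


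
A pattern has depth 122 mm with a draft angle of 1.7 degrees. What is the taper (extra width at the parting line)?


Formula: taper = depth * tan(draft_angle)
tan(1.7 deg) = 0.0296793
taper = 122 mm * 0.0296793 = 3.6209 mm

Answer: 3.6209 mm


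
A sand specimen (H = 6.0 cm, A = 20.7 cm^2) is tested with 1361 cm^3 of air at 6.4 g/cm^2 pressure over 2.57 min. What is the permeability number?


Formula: Permeability Number P = (V * H) / (p * A * t)
Numerator: V * H = 1361 * 6.0 = 8166.0
Denominator: p * A * t = 6.4 * 20.7 * 2.57 = 340.4736
P = 8166.0 / 340.4736 = 23.9842


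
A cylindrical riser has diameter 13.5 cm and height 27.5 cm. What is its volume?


Formula: V = pi * (D/2)^2 * H  (cylinder volume)
Radius = D/2 = 13.5/2 = 6.75 cm
V = pi * 6.75^2 * 27.5 = 3936.3174 cm^3


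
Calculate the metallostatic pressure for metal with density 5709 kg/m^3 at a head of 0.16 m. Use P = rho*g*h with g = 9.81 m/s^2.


Formula: P = rho * g * h
rho * g = 5709 * 9.81 = 56005.29 N/m^3
P = 56005.29 * 0.16 = 8960.8464 Pa

Final answer: 8960.8464 Pa


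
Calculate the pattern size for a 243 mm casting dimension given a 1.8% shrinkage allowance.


Formula: L_pattern = L_casting * (1 + shrinkage_rate/100)
Shrinkage factor = 1 + 1.8/100 = 1.018
L_pattern = 243 mm * 1.018 = 247.3740 mm

Answer: 247.3740 mm


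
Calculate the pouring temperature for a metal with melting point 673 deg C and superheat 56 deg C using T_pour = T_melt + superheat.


Formula: T_pour = T_melt + Superheat
T_pour = 673 + 56 = 729 deg C

729 deg C


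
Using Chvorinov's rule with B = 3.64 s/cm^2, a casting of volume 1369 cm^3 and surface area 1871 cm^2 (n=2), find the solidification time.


Formula: t_s = B * (V/A)^n  (Chvorinov's rule, n=2)
Modulus M = V/A = 1369/1871 = 0.731694 cm
M^2 = 0.731694^2 = 0.535376 cm^2
t_s = 3.64 * 0.535376 = 1.9488 s

Final answer: 1.9488 s


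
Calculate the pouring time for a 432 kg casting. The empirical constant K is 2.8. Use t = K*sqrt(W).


Formula: t = K * sqrt(W)
sqrt(W) = sqrt(432) = 20.78461
t = 2.8 * 20.78461 = 58.1969 s

Final answer: 58.1969 s


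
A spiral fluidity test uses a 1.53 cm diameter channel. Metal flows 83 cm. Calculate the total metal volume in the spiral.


Formula: V = pi * (d/2)^2 * L  (cylinder volume)
Radius = 1.53/2 = 0.765 cm
V = pi * 0.765^2 * 83 = 152.5987 cm^3

Answer: 152.5987 cm^3


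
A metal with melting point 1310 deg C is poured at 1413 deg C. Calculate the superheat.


Formula: Superheat = T_pour - T_melt
Superheat = 1413 - 1310 = 103 deg C


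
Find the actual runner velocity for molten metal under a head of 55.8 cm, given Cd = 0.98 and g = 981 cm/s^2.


Formula: v = Cd * sqrt(2 * g * h)  (Torricelli with discharge coefficient)
2*g*h = 2 * 981 * 55.8 = 109479.6 cm^2/s^2
sqrt(109479.6) = 330.87702 cm/s
v = 0.98 * 330.87702 = 324.2595 cm/s

Answer: 324.2595 cm/s


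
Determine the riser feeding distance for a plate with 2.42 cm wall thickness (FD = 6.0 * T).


Formula: FD = 6.0 * T  (riser feeding-distance rule)
FD = 6.0 * 2.42 cm = 14.5200 cm


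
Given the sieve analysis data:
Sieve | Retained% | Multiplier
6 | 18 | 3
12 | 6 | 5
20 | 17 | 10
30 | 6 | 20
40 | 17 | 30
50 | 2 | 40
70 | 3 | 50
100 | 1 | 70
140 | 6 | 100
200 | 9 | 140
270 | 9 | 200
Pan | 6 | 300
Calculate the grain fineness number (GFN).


Formula: GFN = sum(pct * multiplier) / sum(pct)
sum(pct * multiplier) = 6644
sum(pct) = 100
GFN = 6644 / 100 = 66.44

Final answer: 66.44


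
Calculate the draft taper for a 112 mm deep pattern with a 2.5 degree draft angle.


Formula: taper = depth * tan(draft_angle)
tan(2.5 deg) = 0.0436609
taper = 112 mm * 0.0436609 = 4.8900 mm

Answer: 4.8900 mm


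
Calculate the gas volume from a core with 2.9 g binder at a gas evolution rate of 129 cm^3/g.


Formula: V_gas = W_binder * gas_evolution_rate
V = 2.9 g * 129 cm^3/g = 374.1000 cm^3

Answer: 374.1000 cm^3


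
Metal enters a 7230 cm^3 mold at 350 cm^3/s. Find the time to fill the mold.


Formula: t_fill = V_mold / Q_flow
t = 7230 cm^3 / 350 cm^3/s = 20.6571 s

Final answer: 20.6571 s


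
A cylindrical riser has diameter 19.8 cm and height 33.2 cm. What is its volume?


Formula: V = pi * (D/2)^2 * H  (cylinder volume)
Radius = D/2 = 19.8/2 = 9.9 cm
V = pi * 9.9^2 * 33.2 = 10222.5289 cm^3

10222.5289 cm^3


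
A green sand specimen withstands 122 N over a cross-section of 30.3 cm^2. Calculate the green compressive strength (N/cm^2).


Formula: Compressive Strength = Force / Area
Strength = 122 N / 30.3 cm^2 = 4.0264 N/cm^2


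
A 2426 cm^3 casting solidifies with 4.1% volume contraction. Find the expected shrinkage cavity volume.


Formula: V_shrink = V_casting * shrinkage_pct / 100
V_shrink = 2426 cm^3 * 4.1 / 100 = 99.4660 cm^3

Answer: 99.4660 cm^3


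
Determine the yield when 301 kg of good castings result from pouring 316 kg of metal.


Formula: Casting Yield = (W_good / W_total) * 100
Yield = (301 kg / 316 kg) * 100 = 95.2532%

95.2532%


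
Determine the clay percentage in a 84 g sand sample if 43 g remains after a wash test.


Formula: Clay% = (W_total - W_washed) / W_total * 100
Clay mass = 84 - 43 = 41 g
Clay% = 41 / 84 * 100 = 48.8095%

Answer: 48.8095%


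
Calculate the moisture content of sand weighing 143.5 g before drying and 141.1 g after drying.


Formula: MC = (W_wet - W_dry) / W_wet * 100
Water mass = 143.5 - 141.1 = 2.4 g
MC = 2.4 / 143.5 * 100 = 1.6725%

Final answer: 1.6725%


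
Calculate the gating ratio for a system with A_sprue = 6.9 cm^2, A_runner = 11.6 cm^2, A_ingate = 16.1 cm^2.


Sprue:Runner:Ingate = 1 : 11.6/6.9 : 16.1/6.9 = 1:1.68:2.33

Final answer: 1:1.68:2.33


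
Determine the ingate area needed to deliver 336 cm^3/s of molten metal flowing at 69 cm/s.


Formula: A_ingate = Q / v  (continuity equation)
A = 336 cm^3/s / 69 cm/s = 4.8696 cm^2


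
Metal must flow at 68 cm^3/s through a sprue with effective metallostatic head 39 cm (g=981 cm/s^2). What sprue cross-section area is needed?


Formula: v = sqrt(2*g*h), A = Q/v
Velocity: v = sqrt(2 * 981 * 39) = sqrt(76518) = 276.6189 cm/s
Sprue area: A = Q / v = 68 / 276.6189 = 0.2458 cm^2

Final answer: 0.2458 cm^2


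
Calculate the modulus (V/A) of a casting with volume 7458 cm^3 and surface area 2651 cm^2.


Formula: Casting Modulus M = V / A
M = 7458 cm^3 / 2651 cm^2 = 2.8133 cm

Answer: 2.8133 cm


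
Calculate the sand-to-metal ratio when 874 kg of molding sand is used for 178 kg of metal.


Formula: Sand-to-Metal Ratio = W_sand / W_metal
Ratio = 874 kg / 178 kg = 4.9101

Answer: 4.9101


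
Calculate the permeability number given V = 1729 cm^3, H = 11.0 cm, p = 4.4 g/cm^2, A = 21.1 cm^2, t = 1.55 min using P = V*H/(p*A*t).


Formula: Permeability Number P = (V * H) / (p * A * t)
Numerator: V * H = 1729 * 11.0 = 19019.0
Denominator: p * A * t = 4.4 * 21.1 * 1.55 = 143.902
P = 19019.0 / 143.902 = 132.1663

132.1663


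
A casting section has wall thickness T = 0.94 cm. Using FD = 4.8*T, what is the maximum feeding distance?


Formula: FD = 4.8 * T  (riser feeding-distance rule)
FD = 4.8 * 0.94 cm = 4.5120 cm

4.5120 cm


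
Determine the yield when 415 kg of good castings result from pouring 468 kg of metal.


Formula: Casting Yield = (W_good / W_total) * 100
Yield = (415 kg / 468 kg) * 100 = 88.6752%


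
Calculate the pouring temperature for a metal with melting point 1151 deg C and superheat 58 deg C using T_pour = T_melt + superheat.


Formula: T_pour = T_melt + Superheat
T_pour = 1151 + 58 = 1209 deg C


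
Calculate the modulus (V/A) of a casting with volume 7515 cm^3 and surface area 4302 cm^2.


Formula: Casting Modulus M = V / A
M = 7515 cm^3 / 4302 cm^2 = 1.7469 cm

1.7469 cm


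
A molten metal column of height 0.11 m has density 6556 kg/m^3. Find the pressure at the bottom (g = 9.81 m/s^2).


Formula: P = rho * g * h
rho * g = 6556 * 9.81 = 64314.36 N/m^3
P = 64314.36 * 0.11 = 7074.5796 Pa


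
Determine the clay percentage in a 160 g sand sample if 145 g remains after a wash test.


Formula: Clay% = (W_total - W_washed) / W_total * 100
Clay mass = 160 - 145 = 15 g
Clay% = 15 / 160 * 100 = 9.3750%

9.3750%


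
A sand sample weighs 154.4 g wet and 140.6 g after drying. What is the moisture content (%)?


Formula: MC = (W_wet - W_dry) / W_wet * 100
Water mass = 154.4 - 140.6 = 13.8 g
MC = 13.8 / 154.4 * 100 = 8.9378%

Final answer: 8.9378%


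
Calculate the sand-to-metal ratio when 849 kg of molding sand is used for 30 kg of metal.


Formula: Sand-to-Metal Ratio = W_sand / W_metal
Ratio = 849 kg / 30 kg = 28.3000

Final answer: 28.3000


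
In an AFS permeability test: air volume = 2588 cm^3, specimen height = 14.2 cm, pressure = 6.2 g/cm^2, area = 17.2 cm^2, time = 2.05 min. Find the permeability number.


Formula: Permeability Number P = (V * H) / (p * A * t)
Numerator: V * H = 2588 * 14.2 = 36749.6
Denominator: p * A * t = 6.2 * 17.2 * 2.05 = 218.612
P = 36749.6 / 218.612 = 168.1042

168.1042


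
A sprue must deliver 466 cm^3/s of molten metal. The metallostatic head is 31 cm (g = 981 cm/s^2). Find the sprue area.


Formula: v = sqrt(2*g*h), A = Q/v
Velocity: v = sqrt(2 * 981 * 31) = sqrt(60822) = 246.6212 cm/s
Sprue area: A = Q / v = 466 / 246.6212 = 1.8895 cm^2

Answer: 1.8895 cm^2


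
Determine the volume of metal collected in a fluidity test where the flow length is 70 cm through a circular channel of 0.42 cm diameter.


Formula: V = pi * (d/2)^2 * L  (cylinder volume)
Radius = 0.42/2 = 0.21 cm
V = pi * 0.21^2 * 70 = 9.6981 cm^3

Answer: 9.6981 cm^3


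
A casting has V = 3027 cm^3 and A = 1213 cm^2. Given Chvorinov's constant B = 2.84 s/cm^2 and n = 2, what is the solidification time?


Formula: t_s = B * (V/A)^n  (Chvorinov's rule, n=2)
Modulus M = V/A = 3027/1213 = 2.495466 cm
M^2 = 2.495466^2 = 6.227351 cm^2
t_s = 2.84 * 6.227351 = 17.6857 s

Final answer: 17.6857 s


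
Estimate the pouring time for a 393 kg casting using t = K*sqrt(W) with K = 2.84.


Formula: t = K * sqrt(W)
sqrt(W) = sqrt(393) = 19.82423
t = 2.84 * 19.82423 = 56.3008 s

Final answer: 56.3008 s


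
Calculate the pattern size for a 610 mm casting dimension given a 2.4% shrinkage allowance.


Formula: L_pattern = L_casting * (1 + shrinkage_rate/100)
Shrinkage factor = 1 + 2.4/100 = 1.024
L_pattern = 610 mm * 1.024 = 624.6400 mm


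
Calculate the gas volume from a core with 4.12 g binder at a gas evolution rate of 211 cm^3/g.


Formula: V_gas = W_binder * gas_evolution_rate
V = 4.12 g * 211 cm^3/g = 869.3200 cm^3

Final answer: 869.3200 cm^3


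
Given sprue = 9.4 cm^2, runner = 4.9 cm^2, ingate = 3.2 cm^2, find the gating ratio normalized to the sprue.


Sprue:Runner:Ingate = 1 : 4.9/9.4 : 3.2/9.4 = 1:0.52:0.34

Final answer: 1:0.52:0.34


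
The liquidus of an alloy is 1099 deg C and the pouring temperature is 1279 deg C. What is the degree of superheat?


Formula: Superheat = T_pour - T_melt
Superheat = 1279 - 1099 = 180 deg C

Answer: 180 deg C
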